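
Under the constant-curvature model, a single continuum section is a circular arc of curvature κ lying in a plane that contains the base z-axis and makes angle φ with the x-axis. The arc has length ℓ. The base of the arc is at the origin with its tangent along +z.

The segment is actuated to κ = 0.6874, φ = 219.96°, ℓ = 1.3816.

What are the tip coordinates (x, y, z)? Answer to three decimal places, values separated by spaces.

-0.466 -0.391 1.183

θ = κ·ℓ = 0.6874 × 1.3816 = 0.94971 rad
ρ = (1 − cos θ)/κ = (1 − 0.58192)/0.6874 = 0.60821
z = sin θ / κ = 0.81325/0.6874 = 1.18308
x = ρ cos φ = 0.60821 × cos(219.96°) = -0.46619
y = ρ sin φ = 0.60821 × sin(219.96°) = -0.39062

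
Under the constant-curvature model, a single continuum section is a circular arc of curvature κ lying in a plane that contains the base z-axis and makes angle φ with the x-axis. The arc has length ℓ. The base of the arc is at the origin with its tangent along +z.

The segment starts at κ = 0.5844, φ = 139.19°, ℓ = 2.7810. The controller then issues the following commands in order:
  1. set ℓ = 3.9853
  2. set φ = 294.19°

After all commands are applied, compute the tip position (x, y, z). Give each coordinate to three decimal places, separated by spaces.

initial: κ=0.5844, φ=139.19°, ℓ=2.7810
cmd 1: set ℓ=3.9853 → (κ,φ,ℓ)=(0.5844,139.19°,3.9853) → tip=(-2.1857,1.8873,1.2424)
cmd 2: set φ=294.19° → (κ,φ,ℓ)=(0.5844,294.19°,3.9853) → tip=(1.1833,-2.6342,1.2424)

1.183 -2.634 1.242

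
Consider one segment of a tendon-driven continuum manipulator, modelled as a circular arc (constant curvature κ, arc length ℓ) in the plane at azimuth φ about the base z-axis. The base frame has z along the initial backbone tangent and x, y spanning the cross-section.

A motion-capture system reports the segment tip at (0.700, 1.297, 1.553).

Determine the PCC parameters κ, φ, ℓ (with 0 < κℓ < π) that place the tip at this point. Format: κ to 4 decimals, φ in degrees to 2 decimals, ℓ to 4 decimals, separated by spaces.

ρ = √(x²+y²) = √(0.700² + 1.297²) = 1.47384
φ = atan2(y, x) mod 360° = atan2(1.297, 0.700) = 61.6440°
|p|² = ρ² + z² = 1.47384² + 1.553² = 4.58402
κ = 2ρ / |p|² = 2×1.47384 / 4.58402 = 0.64303
θ = 2·atan2(ρ, z) = 2·atan2(1.47384, 1.553) = 1.51850 rad
ℓ = θ/κ = 1.51850/0.64303 = 2.36146

0.6430 61.64 2.3615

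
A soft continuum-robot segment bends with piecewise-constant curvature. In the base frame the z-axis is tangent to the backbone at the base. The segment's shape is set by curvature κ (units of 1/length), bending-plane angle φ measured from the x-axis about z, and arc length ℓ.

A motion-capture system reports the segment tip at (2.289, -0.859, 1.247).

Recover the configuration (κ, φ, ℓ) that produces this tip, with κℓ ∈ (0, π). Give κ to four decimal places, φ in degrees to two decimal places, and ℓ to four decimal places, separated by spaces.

ρ = √(x²+y²) = √(2.289² + -0.859²) = 2.44487
φ = atan2(y, x) mod 360° = atan2(-0.859, 2.289) = 339.4302°
|p|² = ρ² + z² = 2.44487² + 1.247² = 7.53241
κ = 2ρ / |p|² = 2×2.44487 / 7.53241 = 0.64916
θ = 2·atan2(ρ, z) = 2·atan2(2.44487, 1.247) = 2.19829 rad
ℓ = θ/κ = 2.19829/0.64916 = 3.38635

0.6492 339.43 3.3864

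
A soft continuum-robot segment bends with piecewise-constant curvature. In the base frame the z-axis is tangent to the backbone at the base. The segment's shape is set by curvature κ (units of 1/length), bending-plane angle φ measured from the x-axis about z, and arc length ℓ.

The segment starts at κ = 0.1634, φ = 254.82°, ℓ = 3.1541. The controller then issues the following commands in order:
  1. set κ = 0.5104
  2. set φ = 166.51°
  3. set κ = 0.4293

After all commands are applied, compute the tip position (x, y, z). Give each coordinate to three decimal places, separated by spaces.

-1.778 0.427 2.275

initial: κ=0.1634, φ=254.82°, ℓ=3.1541
cmd 1: set κ=0.5104 → (κ,φ,ℓ)=(0.5104,254.82°,3.1541) → tip=(-0.5331,-1.9647,1.9578)
cmd 2: set φ=166.51° → (κ,φ,ℓ)=(0.5104,166.51°,3.1541) → tip=(-1.9796,0.4749,1.9578)
cmd 3: set κ=0.4293 → (κ,φ,ℓ)=(0.4293,166.51°,3.1541) → tip=(-1.7780,0.4265,2.2749)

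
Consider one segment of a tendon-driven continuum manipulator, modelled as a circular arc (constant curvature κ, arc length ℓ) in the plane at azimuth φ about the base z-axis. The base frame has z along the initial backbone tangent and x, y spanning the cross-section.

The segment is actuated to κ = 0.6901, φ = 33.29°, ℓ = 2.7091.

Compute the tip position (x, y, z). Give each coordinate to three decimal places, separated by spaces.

1.568 1.029 1.385

θ = κ·ℓ = 0.6901 × 2.7091 = 1.86955 rad
ρ = (1 − cos θ)/κ = (1 − -0.29433)/0.6901 = 1.87557
z = sin θ / κ = 0.95570/0.6901 = 1.38488
x = ρ cos φ = 1.87557 × cos(33.29°) = 1.56779
y = ρ sin φ = 1.87557 × sin(33.29°) = 1.02946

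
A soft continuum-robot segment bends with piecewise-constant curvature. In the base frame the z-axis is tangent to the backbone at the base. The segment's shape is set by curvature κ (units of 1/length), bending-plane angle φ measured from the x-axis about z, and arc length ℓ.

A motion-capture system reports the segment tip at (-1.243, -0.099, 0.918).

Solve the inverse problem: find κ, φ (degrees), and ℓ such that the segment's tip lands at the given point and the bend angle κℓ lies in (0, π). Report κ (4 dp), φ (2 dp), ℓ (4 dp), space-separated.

1.0402 184.55 1.8001

ρ = √(x²+y²) = √(-1.243² + -0.099²) = 1.24694
φ = atan2(y, x) mod 360° = atan2(-0.099, -1.243) = 184.5538°
|p|² = ρ² + z² = 1.24694² + 0.918² = 2.39757
κ = 2ρ / |p|² = 2×1.24694 / 2.39757 = 1.04016
θ = 2·atan2(ρ, z) = 2·atan2(1.24694, 0.918) = 1.87237 rad
ℓ = θ/κ = 1.87237/1.04016 = 1.80007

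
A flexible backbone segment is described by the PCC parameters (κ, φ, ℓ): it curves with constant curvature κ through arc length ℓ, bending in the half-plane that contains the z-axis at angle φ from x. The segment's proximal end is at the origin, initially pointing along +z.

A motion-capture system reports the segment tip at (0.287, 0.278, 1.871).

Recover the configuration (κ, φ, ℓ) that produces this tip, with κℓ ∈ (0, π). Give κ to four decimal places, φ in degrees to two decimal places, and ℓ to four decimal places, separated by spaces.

ρ = √(x²+y²) = √(0.287² + 0.278²) = 0.39957
φ = atan2(y, x) mod 360° = atan2(0.278, 0.287) = 44.0874°
|p|² = ρ² + z² = 0.39957² + 1.871² = 3.66029
κ = 2ρ / |p|² = 2×0.39957 / 3.66029 = 0.21832
θ = 2·atan2(ρ, z) = 2·atan2(0.39957, 1.871) = 0.42079 rad
ℓ = θ/κ = 0.42079/0.21832 = 1.92738

0.2183 44.09 1.9274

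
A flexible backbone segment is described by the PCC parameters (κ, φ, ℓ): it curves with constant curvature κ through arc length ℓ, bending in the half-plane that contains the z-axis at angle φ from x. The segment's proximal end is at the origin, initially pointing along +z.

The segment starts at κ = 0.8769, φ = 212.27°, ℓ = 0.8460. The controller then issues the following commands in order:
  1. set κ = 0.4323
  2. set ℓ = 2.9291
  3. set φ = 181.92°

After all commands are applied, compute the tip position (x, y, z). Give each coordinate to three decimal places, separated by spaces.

initial: κ=0.8769, φ=212.27°, ℓ=0.8460
cmd 1: set κ=0.4323 → (κ,φ,ℓ)=(0.4323,212.27°,0.8460) → tip=(-0.1294,-0.0817,0.8273)
cmd 2: set ℓ=2.9291 → (κ,φ,ℓ)=(0.4323,212.27°,2.9291) → tip=(-1.3694,-0.8647,2.2068)
cmd 3: set φ=181.92° → (κ,φ,ℓ)=(0.4323,181.92°,2.9291) → tip=(-1.6187,-0.0543,2.2068)

-1.619 -0.054 2.207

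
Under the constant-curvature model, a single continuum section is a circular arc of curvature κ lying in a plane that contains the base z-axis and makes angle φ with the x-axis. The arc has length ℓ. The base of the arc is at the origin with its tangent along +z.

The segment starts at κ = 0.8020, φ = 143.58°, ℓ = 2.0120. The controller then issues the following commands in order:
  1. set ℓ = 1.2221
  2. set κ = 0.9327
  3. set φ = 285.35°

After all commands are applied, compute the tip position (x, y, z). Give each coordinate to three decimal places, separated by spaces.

initial: κ=0.8020, φ=143.58°, ℓ=2.0120
cmd 1: set ℓ=1.2221 → (κ,φ,ℓ)=(0.8020,143.58°,1.2221) → tip=(-0.4446,0.3280,1.0356)
cmd 2: set κ=0.9327 → (κ,φ,ℓ)=(0.9327,143.58°,1.2221) → tip=(-0.5024,0.3706,0.9741)
cmd 3: set φ=285.35° → (κ,φ,ℓ)=(0.9327,285.35°,1.2221) → tip=(0.1653,-0.6020,0.9741)

0.165 -0.602 0.974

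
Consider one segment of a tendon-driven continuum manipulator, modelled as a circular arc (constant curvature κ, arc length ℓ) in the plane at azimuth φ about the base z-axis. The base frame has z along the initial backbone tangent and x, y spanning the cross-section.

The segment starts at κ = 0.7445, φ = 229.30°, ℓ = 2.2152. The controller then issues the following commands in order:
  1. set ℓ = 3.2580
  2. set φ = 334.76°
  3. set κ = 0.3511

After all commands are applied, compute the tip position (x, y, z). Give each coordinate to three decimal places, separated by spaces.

initial: κ=0.7445, φ=229.30°, ℓ=2.2152
cmd 1: set ℓ=3.2580 → (κ,φ,ℓ)=(0.7445,229.30°,3.2580) → tip=(-1.5367,-1.7866,0.8816)
cmd 2: set φ=334.76° → (κ,φ,ℓ)=(0.7445,334.76°,3.2580) → tip=(2.1315,-1.0048,0.8816)
cmd 3: set κ=0.3511 → (κ,φ,ℓ)=(0.3511,334.76°,3.2580) → tip=(1.5095,-0.7116,2.5926)

1.510 -0.712 2.593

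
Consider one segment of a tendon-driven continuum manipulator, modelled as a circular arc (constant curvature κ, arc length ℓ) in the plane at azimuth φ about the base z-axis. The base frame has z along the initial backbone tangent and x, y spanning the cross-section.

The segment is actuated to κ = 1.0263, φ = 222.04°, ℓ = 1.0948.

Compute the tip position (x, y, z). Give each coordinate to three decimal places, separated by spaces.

-0.411 -0.370 0.879

θ = κ·ℓ = 1.0263 × 1.0948 = 1.12359 rad
ρ = (1 − cos θ)/κ = (1 − 0.43245)/1.0263 = 0.55301
z = sin θ / κ = 0.90166/1.0263 = 0.87855
x = ρ cos φ = 0.55301 × cos(222.04°) = -0.41071
y = ρ sin φ = 0.55301 × sin(222.04°) = -0.37032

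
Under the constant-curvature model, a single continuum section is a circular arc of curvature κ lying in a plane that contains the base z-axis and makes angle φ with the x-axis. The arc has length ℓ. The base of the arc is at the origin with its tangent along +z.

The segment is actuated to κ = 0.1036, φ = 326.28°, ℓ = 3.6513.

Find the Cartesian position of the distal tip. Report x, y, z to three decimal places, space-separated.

θ = κ·ℓ = 0.1036 × 3.6513 = 0.37827 rad
ρ = (1 − cos θ)/κ = (1 − 0.92930)/0.1036 = 0.68240
z = sin θ / κ = 0.36932/0.1036 = 3.56484
x = ρ cos φ = 0.68240 × cos(326.28°) = 0.56759
y = ρ sin φ = 0.68240 × sin(326.28°) = -0.37882

0.568 -0.379 3.565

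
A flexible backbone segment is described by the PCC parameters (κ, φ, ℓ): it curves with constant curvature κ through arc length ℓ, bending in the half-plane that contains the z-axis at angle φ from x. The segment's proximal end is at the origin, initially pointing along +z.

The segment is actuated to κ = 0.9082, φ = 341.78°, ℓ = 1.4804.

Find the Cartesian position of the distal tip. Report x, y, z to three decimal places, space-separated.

0.811 -0.267 1.073

θ = κ·ℓ = 0.9082 × 1.4804 = 1.34450 rad
ρ = (1 − cos θ)/κ = (1 − 0.22437)/0.9082 = 0.85403
z = sin θ / κ = 0.97450/0.9082 = 1.07301
x = ρ cos φ = 0.85403 × cos(341.78°) = 0.81121
y = ρ sin φ = 0.85403 × sin(341.78°) = -0.26703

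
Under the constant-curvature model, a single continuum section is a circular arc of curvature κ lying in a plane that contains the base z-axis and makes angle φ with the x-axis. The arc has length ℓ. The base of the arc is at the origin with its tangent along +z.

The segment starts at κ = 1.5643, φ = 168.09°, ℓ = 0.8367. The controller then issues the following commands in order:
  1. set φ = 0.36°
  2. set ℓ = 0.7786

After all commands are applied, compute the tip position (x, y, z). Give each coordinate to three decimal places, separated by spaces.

initial: κ=1.5643, φ=168.09°, ℓ=0.8367
cmd 1: set φ=0.36° → (κ,φ,ℓ)=(1.5643,0.36°,0.8367) → tip=(0.4737,0.0030,0.6175)
cmd 2: set ℓ=0.7786 → (κ,φ,ℓ)=(1.5643,0.36°,0.7786) → tip=(0.4184,0.0026,0.5999)

0.418 0.003 0.600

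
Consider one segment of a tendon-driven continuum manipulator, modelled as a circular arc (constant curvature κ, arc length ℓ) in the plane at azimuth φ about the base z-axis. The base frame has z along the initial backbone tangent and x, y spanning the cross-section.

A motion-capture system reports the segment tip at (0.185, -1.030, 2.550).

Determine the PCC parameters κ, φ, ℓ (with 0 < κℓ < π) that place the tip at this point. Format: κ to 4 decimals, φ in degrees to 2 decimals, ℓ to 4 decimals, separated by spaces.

0.2755 280.18 2.8273

ρ = √(x²+y²) = √(0.185² + -1.030²) = 1.04648
φ = atan2(y, x) mod 360° = atan2(-1.030, 0.185) = 280.1824°
|p|² = ρ² + z² = 1.04648² + 2.550² = 7.59762
κ = 2ρ / |p|² = 2×1.04648 / 7.59762 = 0.27548
θ = 2·atan2(ρ, z) = 2·atan2(1.04648, 2.550) = 0.77885 rad
ℓ = θ/κ = 0.77885/0.27548 = 2.82730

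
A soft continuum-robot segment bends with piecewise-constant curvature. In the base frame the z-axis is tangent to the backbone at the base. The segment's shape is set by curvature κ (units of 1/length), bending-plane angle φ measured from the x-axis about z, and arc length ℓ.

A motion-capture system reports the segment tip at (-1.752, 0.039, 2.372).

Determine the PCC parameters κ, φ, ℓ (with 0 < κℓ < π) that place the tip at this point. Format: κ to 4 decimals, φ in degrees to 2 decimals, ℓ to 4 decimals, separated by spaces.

0.4030 178.72 3.1580

ρ = √(x²+y²) = √(-1.752² + 0.039²) = 1.75243
φ = atan2(y, x) mod 360° = atan2(0.039, -1.752) = 178.7248°
|p|² = ρ² + z² = 1.75243² + 2.372² = 8.69741
κ = 2ρ / |p|² = 2×1.75243 / 8.69741 = 0.40298
θ = 2·atan2(ρ, z) = 2·atan2(1.75243, 2.372) = 1.27259 rad
ℓ = θ/κ = 1.27259/0.40298 = 3.15796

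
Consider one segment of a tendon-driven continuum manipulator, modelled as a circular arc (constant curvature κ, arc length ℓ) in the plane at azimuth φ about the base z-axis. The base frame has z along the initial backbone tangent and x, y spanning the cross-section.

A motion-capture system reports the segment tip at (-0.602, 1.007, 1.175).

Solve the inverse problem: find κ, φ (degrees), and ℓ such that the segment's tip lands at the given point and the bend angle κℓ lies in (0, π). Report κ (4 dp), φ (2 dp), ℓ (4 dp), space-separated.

ρ = √(x²+y²) = √(-0.602² + 1.007²) = 1.17322
φ = atan2(y, x) mod 360° = atan2(1.007, -0.602) = 120.8716°
|p|² = ρ² + z² = 1.17322² + 1.175² = 2.75708
κ = 2ρ / |p|² = 2×1.17322 / 2.75708 = 0.85106
θ = 2·atan2(ρ, z) = 2·atan2(1.17322, 1.175) = 1.56928 rad
ℓ = θ/κ = 1.56928/0.85106 = 1.84391

0.8511 120.87 1.8439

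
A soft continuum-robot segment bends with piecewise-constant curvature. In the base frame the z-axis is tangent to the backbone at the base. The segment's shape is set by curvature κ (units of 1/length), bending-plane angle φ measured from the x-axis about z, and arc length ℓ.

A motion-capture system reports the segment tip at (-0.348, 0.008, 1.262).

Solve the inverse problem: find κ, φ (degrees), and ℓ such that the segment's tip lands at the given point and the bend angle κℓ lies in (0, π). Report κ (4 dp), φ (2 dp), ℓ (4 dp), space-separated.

0.4062 178.68 1.3251

ρ = √(x²+y²) = √(-0.348² + 0.008²) = 0.34809
φ = atan2(y, x) mod 360° = atan2(0.008, -0.348) = 178.6831°
|p|² = ρ² + z² = 0.34809² + 1.262² = 1.71381
κ = 2ρ / |p|² = 2×0.34809 / 1.71381 = 0.40622
θ = 2·atan2(ρ, z) = 2·atan2(0.34809, 1.262) = 0.53827 rad
ℓ = θ/κ = 0.53827/0.40622 = 1.32506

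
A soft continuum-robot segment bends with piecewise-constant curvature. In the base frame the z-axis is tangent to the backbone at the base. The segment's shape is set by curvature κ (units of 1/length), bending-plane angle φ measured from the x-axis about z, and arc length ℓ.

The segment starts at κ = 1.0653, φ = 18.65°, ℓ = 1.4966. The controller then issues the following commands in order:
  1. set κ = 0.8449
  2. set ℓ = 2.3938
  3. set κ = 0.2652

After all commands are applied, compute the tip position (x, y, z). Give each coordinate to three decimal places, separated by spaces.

initial: κ=1.0653, φ=18.65°, ℓ=1.4966
cmd 1: set κ=0.8449 → (κ,φ,ℓ)=(0.8449,18.65°,1.4966) → tip=(0.7833,0.2644,1.1285)
cmd 2: set ℓ=2.3938 → (κ,φ,ℓ)=(0.8449,18.65°,2.3938) → tip=(1.6109,0.5437,1.0649)
cmd 3: set κ=0.2652 → (κ,φ,ℓ)=(0.2652,18.65°,2.3938) → tip=(0.6961,0.2349,2.2362)

0.696 0.235 2.236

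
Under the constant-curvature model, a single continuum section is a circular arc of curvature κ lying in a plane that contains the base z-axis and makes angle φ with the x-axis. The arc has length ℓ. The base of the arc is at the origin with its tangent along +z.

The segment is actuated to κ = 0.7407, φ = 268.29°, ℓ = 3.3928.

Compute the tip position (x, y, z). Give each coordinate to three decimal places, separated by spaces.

θ = κ·ℓ = 0.7407 × 3.3928 = 2.51305 rad
ρ = (1 − cos θ)/κ = (1 − -0.80888)/0.7407 = 2.44213
z = sin θ / κ = 0.58797/0.7407 = 0.79380
x = ρ cos φ = 2.44213 × cos(268.29°) = -0.07287
y = ρ sin φ = 2.44213 × sin(268.29°) = -2.44104

-0.073 -2.441 0.794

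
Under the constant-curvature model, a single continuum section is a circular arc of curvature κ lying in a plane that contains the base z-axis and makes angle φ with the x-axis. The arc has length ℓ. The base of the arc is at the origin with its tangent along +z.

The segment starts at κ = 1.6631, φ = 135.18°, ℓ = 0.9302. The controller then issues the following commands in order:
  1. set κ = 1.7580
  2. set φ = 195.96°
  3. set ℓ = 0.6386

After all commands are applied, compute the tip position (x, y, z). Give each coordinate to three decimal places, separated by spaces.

initial: κ=1.6631, φ=135.18°, ℓ=0.9302
cmd 1: set κ=1.7580 → (κ,φ,ℓ)=(1.7580,135.18°,0.9302) → tip=(-0.4295,0.4268,0.5676)
cmd 2: set φ=195.96° → (κ,φ,ℓ)=(1.7580,195.96°,0.9302) → tip=(-0.5822,-0.1665,0.5676)
cmd 3: set ℓ=0.6386 → (κ,φ,ℓ)=(1.7580,195.96°,0.6386) → tip=(-0.3099,-0.0886,0.5127)

-0.310 -0.089 0.513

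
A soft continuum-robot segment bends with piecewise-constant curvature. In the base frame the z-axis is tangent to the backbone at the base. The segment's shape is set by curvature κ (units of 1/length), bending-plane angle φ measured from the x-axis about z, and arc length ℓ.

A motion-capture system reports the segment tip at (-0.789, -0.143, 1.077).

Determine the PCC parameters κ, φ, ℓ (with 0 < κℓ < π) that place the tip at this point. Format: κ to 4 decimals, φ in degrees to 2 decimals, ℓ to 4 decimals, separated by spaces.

ρ = √(x²+y²) = √(-0.789² + -0.143²) = 0.80185
φ = atan2(y, x) mod 360° = atan2(-0.143, -0.789) = 190.2729°
|p|² = ρ² + z² = 0.80185² + 1.077² = 1.80290
κ = 2ρ / |p|² = 2×0.80185 / 1.80290 = 0.88952
θ = 2·atan2(ρ, z) = 2·atan2(0.80185, 1.077) = 1.27998 rad
ℓ = θ/κ = 1.27998/0.88952 = 1.43896

0.8895 190.27 1.4390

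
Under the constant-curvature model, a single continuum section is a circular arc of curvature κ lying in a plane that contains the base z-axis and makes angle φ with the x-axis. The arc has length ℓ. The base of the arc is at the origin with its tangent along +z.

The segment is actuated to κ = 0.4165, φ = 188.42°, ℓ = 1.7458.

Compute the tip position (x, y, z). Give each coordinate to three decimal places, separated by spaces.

-0.601 -0.089 1.596

θ = κ·ℓ = 0.4165 × 1.7458 = 0.72713 rad
ρ = (1 − cos θ)/κ = (1 − 0.74709)/0.4165 = 0.60723
z = sin θ / κ = 0.66473/0.4165 = 1.59598
x = ρ cos φ = 0.60723 × cos(188.42°) = -0.60069
y = ρ sin φ = 0.60723 × sin(188.42°) = -0.08892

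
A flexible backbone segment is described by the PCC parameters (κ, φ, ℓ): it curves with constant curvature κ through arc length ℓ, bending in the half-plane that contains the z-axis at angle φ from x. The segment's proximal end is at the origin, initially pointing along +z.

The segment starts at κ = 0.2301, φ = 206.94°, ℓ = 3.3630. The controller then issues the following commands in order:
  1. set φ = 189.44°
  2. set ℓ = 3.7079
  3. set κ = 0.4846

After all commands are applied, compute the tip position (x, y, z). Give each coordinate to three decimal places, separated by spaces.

initial: κ=0.2301, φ=206.94°, ℓ=3.3630
cmd 1: set φ=189.44° → (κ,φ,ℓ)=(0.2301,189.44°,3.3630) → tip=(-1.2208,-0.2030,3.0373)
cmd 2: set ℓ=3.7079 → (κ,φ,ℓ)=(0.2301,189.44°,3.7079) → tip=(-1.4680,-0.2441,3.2741)
cmd 3: set κ=0.4846 → (κ,φ,ℓ)=(0.4846,189.44°,3.7079) → tip=(-2.4919,-0.4143,2.0111)

-2.492 -0.414 2.011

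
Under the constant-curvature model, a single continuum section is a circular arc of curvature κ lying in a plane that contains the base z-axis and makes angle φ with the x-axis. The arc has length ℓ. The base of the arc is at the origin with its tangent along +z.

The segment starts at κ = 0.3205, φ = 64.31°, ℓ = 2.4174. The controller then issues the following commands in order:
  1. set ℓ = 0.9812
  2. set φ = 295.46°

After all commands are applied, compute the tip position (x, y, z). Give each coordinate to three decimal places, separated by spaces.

initial: κ=0.3205, φ=64.31°, ℓ=2.4174
cmd 1: set ℓ=0.9812 → (κ,φ,ℓ)=(0.3205,64.31°,0.9812) → tip=(0.0663,0.1379,0.9651)
cmd 2: set φ=295.46° → (κ,φ,ℓ)=(0.3205,295.46°,0.9812) → tip=(0.0658,-0.1382,0.9651)

0.066 -0.138 0.965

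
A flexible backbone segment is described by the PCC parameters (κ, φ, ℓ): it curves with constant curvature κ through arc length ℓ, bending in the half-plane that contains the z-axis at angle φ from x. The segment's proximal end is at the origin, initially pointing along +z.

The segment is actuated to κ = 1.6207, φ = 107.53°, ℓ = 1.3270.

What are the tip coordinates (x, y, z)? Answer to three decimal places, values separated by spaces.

θ = κ·ℓ = 1.6207 × 1.3270 = 2.15067 rad
ρ = (1 − cos θ)/κ = (1 − -0.54792)/1.6207 = 0.95509
z = sin θ / κ = 0.83653/1.6207 = 0.51616
x = ρ cos φ = 0.95509 × cos(107.53°) = -0.28768
y = ρ sin φ = 0.95509 × sin(107.53°) = 0.91074

-0.288 0.911 0.516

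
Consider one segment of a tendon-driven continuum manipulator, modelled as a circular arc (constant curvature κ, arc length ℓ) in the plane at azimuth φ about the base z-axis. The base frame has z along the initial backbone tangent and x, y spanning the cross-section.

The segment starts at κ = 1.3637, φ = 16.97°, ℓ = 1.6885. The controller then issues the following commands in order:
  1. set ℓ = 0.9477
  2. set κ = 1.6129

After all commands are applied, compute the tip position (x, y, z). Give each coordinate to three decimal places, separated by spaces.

initial: κ=1.3637, φ=16.97°, ℓ=1.6885
cmd 1: set ℓ=0.9477 → (κ,φ,ℓ)=(1.3637,16.97°,0.9477) → tip=(0.5086,0.1552,0.7051)
cmd 2: set κ=1.6129 → (κ,φ,ℓ)=(1.6129,16.97°,0.9477) → tip=(0.5680,0.1733,0.6194)

0.568 0.173 0.619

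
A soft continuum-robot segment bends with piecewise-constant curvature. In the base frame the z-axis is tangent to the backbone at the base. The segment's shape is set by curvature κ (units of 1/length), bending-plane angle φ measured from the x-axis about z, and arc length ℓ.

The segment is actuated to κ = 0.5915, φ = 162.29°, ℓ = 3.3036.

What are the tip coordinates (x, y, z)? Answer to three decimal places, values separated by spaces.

θ = κ·ℓ = 0.5915 × 3.3036 = 1.95408 rad
ρ = (1 − cos θ)/κ = (1 − -0.37397)/0.5915 = 2.32285
z = sin θ / κ = 0.92744/0.5915 = 1.56795
x = ρ cos φ = 2.32285 × cos(162.29°) = -2.21277
y = ρ sin φ = 2.32285 × sin(162.29°) = 0.70661

-2.213 0.707 1.568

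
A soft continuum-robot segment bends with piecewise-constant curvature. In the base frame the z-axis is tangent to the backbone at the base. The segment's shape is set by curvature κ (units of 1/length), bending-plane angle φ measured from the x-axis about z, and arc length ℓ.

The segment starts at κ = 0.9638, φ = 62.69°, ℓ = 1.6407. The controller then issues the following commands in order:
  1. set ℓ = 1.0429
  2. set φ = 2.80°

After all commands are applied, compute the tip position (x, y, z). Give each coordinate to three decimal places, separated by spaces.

initial: κ=0.9638, φ=62.69°, ℓ=1.6407
cmd 1: set ℓ=1.0429 → (κ,φ,ℓ)=(0.9638,62.69°,1.0429) → tip=(0.2209,0.4278,0.8760)
cmd 2: set φ=2.80° → (κ,φ,ℓ)=(0.9638,2.80°,1.0429) → tip=(0.4809,0.0235,0.8760)

0.481 0.024 0.876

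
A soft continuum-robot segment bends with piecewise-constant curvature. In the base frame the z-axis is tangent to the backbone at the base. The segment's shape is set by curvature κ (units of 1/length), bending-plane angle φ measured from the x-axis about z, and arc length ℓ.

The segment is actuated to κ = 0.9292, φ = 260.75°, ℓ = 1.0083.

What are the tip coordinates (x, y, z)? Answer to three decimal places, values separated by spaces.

-0.071 -0.433 0.867

θ = κ·ℓ = 0.9292 × 1.0083 = 0.93691 rad
ρ = (1 − cos θ)/κ = (1 − 0.59228)/0.9292 = 0.43879
z = sin θ / κ = 0.80573/0.9292 = 0.86713
x = ρ cos φ = 0.43879 × cos(260.75°) = -0.07053
y = ρ sin φ = 0.43879 × sin(260.75°) = -0.43308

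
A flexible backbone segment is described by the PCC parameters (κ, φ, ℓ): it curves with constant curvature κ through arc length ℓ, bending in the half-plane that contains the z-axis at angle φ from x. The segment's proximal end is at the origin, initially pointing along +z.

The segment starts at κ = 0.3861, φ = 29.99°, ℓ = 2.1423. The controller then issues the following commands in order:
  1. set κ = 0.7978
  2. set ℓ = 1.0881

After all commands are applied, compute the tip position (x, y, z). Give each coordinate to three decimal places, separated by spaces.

initial: κ=0.3861, φ=29.99°, ℓ=2.1423
cmd 1: set κ=0.7978 → (κ,φ,ℓ)=(0.7978,29.99°,2.1423) → tip=(1.2353,0.7129,1.2415)
cmd 2: set ℓ=1.0881 → (κ,φ,ℓ)=(0.7978,29.99°,1.0881) → tip=(0.3840,0.2216,0.9565)

0.384 0.222 0.956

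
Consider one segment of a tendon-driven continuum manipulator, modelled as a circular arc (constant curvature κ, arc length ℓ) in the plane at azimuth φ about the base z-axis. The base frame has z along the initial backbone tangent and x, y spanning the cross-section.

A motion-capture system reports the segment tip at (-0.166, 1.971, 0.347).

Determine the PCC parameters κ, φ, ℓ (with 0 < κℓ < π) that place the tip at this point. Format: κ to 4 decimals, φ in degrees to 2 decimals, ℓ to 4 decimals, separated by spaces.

0.9809 94.81 2.8485

ρ = √(x²+y²) = √(-0.166² + 1.971²) = 1.97798
φ = atan2(y, x) mod 360° = atan2(1.971, -0.166) = 94.8142°
|p|² = ρ² + z² = 1.97798² + 0.347² = 4.03281
κ = 2ρ / |p|² = 2×1.97798 / 4.03281 = 0.98094
θ = 2·atan2(ρ, z) = 2·atan2(1.97798, 0.347) = 2.79426 rad
ℓ = θ/κ = 2.79426/0.98094 = 2.84855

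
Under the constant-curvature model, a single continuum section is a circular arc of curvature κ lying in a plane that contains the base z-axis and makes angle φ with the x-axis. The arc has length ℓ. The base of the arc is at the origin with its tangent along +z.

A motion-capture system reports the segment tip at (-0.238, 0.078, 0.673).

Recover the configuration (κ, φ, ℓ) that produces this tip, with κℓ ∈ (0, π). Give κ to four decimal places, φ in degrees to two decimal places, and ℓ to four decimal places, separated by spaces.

0.9714 161.85 0.7335

ρ = √(x²+y²) = √(-0.238² + 0.078²) = 0.25046
φ = atan2(y, x) mod 360° = atan2(0.078, -0.238) = 161.8544°
|p|² = ρ² + z² = 0.25046² + 0.673² = 0.51566
κ = 2ρ / |p|² = 2×0.25046 / 0.51566 = 0.97140
θ = 2·atan2(ρ, z) = 2·atan2(0.25046, 0.673) = 0.71254 rad
ℓ = θ/κ = 0.71254/0.97140 = 0.73351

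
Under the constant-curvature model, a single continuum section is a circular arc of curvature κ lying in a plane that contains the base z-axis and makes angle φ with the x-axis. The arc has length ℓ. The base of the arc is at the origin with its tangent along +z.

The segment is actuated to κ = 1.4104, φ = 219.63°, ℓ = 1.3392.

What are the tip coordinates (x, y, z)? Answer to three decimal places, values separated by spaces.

θ = κ·ℓ = 1.4104 × 1.3392 = 1.88881 rad
ρ = (1 − cos θ)/κ = (1 − -0.31268)/1.4104 = 0.93071
z = sin θ / κ = 0.94986/1.4104 = 0.67347
x = ρ cos φ = 0.93071 × cos(219.63°) = -0.71682
y = ρ sin φ = 0.93071 × sin(219.63°) = -0.59363

-0.717 -0.594 0.673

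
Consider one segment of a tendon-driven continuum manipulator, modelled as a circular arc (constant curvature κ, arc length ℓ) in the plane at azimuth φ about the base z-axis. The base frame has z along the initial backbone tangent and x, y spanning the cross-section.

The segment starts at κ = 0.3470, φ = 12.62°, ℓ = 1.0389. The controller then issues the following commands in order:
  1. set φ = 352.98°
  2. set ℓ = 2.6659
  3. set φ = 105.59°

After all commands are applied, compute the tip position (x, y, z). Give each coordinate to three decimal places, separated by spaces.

initial: κ=0.3470, φ=12.62°, ℓ=1.0389
cmd 1: set φ=352.98° → (κ,φ,ℓ)=(0.3470,352.98°,1.0389) → tip=(0.1839,-0.0226,1.0165)
cmd 2: set ℓ=2.6659 → (κ,φ,ℓ)=(0.3470,352.98°,2.6659) → tip=(1.1390,-0.1403,2.3016)
cmd 3: set φ=105.59° → (κ,φ,ℓ)=(0.3470,105.59°,2.6659) → tip=(-0.3084,1.1054,2.3016)

-0.308 1.105 2.302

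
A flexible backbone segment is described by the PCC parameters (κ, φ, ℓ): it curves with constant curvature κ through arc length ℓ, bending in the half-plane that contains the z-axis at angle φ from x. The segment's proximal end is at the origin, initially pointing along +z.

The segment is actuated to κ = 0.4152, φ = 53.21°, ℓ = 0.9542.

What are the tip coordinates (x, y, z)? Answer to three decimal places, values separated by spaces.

θ = κ·ℓ = 0.4152 × 0.9542 = 0.39618 rad
ρ = (1 − cos θ)/κ = (1 − 0.92254)/0.4152 = 0.18656
z = sin θ / κ = 0.38590/0.4152 = 0.92943
x = ρ cos φ = 0.18656 × cos(53.21°) = 0.11173
y = ρ sin φ = 0.18656 × sin(53.21°) = 0.14940

0.112 0.149 0.929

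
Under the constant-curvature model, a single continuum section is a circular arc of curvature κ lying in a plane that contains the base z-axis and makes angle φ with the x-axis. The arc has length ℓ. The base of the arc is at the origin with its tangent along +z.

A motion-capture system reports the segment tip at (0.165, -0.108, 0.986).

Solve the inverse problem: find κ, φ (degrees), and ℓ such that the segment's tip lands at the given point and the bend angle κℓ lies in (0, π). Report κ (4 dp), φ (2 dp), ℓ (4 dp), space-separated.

ρ = √(x²+y²) = √(0.165² + -0.108²) = 0.19720
φ = atan2(y, x) mod 360° = atan2(-0.108, 0.165) = 326.7934°
|p|² = ρ² + z² = 0.19720² + 0.986² = 1.01109
κ = 2ρ / |p|² = 2×0.19720 / 1.01109 = 0.39008
θ = 2·atan2(ρ, z) = 2·atan2(0.19720, 0.986) = 0.39480 rad
ℓ = θ/κ = 0.39480/0.39008 = 1.01209

0.3901 326.79 1.0121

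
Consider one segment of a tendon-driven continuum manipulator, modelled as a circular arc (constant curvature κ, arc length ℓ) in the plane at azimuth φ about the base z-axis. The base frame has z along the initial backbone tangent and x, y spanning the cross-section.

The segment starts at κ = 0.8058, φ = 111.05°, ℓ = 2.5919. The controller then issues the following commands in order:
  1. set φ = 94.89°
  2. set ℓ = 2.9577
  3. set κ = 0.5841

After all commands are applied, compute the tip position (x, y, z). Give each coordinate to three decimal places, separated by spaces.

initial: κ=0.8058, φ=111.05°, ℓ=2.5919
cmd 1: set φ=94.89° → (κ,φ,ℓ)=(0.8058,94.89°,2.5919) → tip=(-0.1581,1.8485,1.0783)
cmd 2: set ℓ=2.9577 → (κ,φ,ℓ)=(0.8058,94.89°,2.9577) → tip=(-0.1826,2.1342,0.8534)
cmd 3: set κ=0.5841 → (κ,φ,ℓ)=(0.5841,94.89°,2.9577) → tip=(-0.1687,1.9722,1.6910)

-0.169 1.972 1.691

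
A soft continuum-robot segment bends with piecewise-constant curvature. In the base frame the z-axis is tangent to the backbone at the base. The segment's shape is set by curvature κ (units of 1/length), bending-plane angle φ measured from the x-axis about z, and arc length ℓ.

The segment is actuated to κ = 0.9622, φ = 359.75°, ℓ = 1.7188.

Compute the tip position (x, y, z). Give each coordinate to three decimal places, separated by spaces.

θ = κ·ℓ = 0.9622 × 1.7188 = 1.65383 rad
ρ = (1 − cos θ)/κ = (1 − -0.08294)/0.9622 = 1.12548
z = sin θ / κ = 0.99655/0.9622 = 1.03570
x = ρ cos φ = 1.12548 × cos(359.75°) = 1.12547
y = ρ sin φ = 1.12548 × sin(359.75°) = -0.00491

1.125 -0.005 1.036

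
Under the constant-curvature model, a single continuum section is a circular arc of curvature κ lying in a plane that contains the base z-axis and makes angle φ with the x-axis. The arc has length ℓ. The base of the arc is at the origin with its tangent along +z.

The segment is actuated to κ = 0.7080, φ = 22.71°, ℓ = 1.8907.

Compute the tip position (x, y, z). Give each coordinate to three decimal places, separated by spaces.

1.003 0.420 1.375

θ = κ·ℓ = 0.7080 × 1.8907 = 1.33862 rad
ρ = (1 − cos θ)/κ = (1 − 0.23010)/0.7080 = 1.08743
z = sin θ / κ = 0.97317/0.7080 = 1.37453
x = ρ cos φ = 1.08743 × cos(22.71°) = 1.00312
y = ρ sin φ = 1.08743 × sin(22.71°) = 0.41982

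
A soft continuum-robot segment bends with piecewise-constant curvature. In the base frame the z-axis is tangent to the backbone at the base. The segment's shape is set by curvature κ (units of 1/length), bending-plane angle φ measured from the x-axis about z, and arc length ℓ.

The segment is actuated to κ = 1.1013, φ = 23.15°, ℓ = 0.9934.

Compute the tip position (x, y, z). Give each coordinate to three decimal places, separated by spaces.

θ = κ·ℓ = 1.1013 × 0.9934 = 1.09403 rad
ρ = (1 − cos θ)/κ = (1 − 0.45891)/1.1013 = 0.49132
z = sin θ / κ = 0.88848/1.1013 = 0.80676
x = ρ cos φ = 0.49132 × cos(23.15°) = 0.45176
y = ρ sin φ = 0.49132 × sin(23.15°) = 0.19316

0.452 0.193 0.807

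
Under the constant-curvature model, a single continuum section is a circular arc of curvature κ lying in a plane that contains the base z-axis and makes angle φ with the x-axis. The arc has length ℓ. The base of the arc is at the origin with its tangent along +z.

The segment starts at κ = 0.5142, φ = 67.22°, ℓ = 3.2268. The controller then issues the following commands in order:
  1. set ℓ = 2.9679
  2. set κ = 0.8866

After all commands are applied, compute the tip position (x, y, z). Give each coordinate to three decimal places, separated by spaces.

initial: κ=0.5142, φ=67.22°, ℓ=3.2268
cmd 1: set ℓ=2.9679 → (κ,φ,ℓ)=(0.5142,67.22°,2.9679) → tip=(0.7194,1.7129,1.9428)
cmd 2: set κ=0.8866 → (κ,φ,ℓ)=(0.8866,67.22°,2.9679) → tip=(0.8178,1.9474,0.5509)

0.818 1.947 0.551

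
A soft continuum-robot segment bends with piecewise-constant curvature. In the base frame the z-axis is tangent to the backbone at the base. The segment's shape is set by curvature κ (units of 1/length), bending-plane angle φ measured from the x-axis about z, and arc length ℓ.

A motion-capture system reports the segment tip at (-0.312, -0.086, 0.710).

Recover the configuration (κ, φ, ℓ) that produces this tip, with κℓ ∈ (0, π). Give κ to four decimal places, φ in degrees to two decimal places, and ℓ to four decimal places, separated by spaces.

ρ = √(x²+y²) = √(-0.312² + -0.086²) = 0.32364
φ = atan2(y, x) mod 360° = atan2(-0.086, -0.312) = 195.4104°
|p|² = ρ² + z² = 0.32364² + 0.710² = 0.60884
κ = 2ρ / |p|² = 2×0.32364 / 0.60884 = 1.06312
θ = 2·atan2(ρ, z) = 2·atan2(0.32364, 0.710) = 0.85537 rad
ℓ = θ/κ = 0.85537/1.06312 = 0.80459

1.0631 195.41 0.8046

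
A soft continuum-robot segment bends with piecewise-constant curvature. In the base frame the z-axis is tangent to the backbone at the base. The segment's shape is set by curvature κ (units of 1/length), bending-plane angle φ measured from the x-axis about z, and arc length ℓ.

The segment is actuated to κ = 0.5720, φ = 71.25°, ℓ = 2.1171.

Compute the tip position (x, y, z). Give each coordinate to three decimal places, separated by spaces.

θ = κ·ℓ = 0.5720 × 2.1171 = 1.21098 rad
ρ = (1 − cos θ)/κ = (1 − 0.35210)/0.5720 = 1.13269
z = sin θ / κ = 0.93596/0.5720 = 1.63630
x = ρ cos φ = 1.13269 × cos(71.25°) = 0.36409
y = ρ sin φ = 1.13269 × sin(71.25°) = 1.07258

0.364 1.073 1.636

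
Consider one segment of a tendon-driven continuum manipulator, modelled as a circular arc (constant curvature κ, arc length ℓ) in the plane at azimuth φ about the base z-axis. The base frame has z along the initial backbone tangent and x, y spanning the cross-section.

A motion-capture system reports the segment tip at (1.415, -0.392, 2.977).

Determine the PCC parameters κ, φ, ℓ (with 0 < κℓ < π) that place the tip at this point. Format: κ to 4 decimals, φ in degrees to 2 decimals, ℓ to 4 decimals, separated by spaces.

ρ = √(x²+y²) = √(1.415² + -0.392²) = 1.46829
φ = atan2(y, x) mod 360° = atan2(-0.392, 1.415) = 344.5156°
|p|² = ρ² + z² = 1.46829² + 2.977² = 11.01842
κ = 2ρ / |p|² = 2×1.46829 / 11.01842 = 0.26652
θ = 2·atan2(ρ, z) = 2·atan2(1.46829, 2.977) = 0.91641 rad
ℓ = θ/κ = 0.91641/0.26652 = 3.43846

0.2665 344.52 3.4385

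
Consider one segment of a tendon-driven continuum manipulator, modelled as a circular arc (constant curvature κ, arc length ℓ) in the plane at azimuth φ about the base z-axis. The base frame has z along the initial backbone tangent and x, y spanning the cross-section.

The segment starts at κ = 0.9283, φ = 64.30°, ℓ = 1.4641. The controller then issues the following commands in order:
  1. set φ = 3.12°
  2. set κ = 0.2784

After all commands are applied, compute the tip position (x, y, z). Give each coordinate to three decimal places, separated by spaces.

0.294 0.016 1.424

initial: κ=0.9283, φ=64.30°, ℓ=1.4641
cmd 1: set φ=3.12° → (κ,φ,ℓ)=(0.9283,3.12°,1.4641) → tip=(0.8497,0.0463,1.0532)
cmd 2: set κ=0.2784 → (κ,φ,ℓ)=(0.2784,3.12°,1.4641) → tip=(0.2938,0.0160,1.4239)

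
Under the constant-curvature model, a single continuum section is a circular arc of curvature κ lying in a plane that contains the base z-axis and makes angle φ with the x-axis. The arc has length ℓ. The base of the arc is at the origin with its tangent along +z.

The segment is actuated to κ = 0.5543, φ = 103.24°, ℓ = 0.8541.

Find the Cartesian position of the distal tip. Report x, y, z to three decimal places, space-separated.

-0.045 0.193 0.823

θ = κ·ℓ = 0.5543 × 0.8541 = 0.47343 rad
ρ = (1 − cos θ)/κ = (1 − 0.89001)/0.5543 = 0.19843
z = sin θ / κ = 0.45594/0.5543 = 0.82255
x = ρ cos φ = 0.19843 × cos(103.24°) = -0.04545
y = ρ sin φ = 0.19843 × sin(103.24°) = 0.19315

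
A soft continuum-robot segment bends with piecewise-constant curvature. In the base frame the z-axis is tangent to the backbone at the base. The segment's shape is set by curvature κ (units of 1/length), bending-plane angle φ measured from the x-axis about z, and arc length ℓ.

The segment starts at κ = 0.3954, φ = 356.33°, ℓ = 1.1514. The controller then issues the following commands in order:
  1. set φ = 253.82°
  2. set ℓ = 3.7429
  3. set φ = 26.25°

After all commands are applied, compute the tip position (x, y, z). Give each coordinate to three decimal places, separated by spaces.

2.062 1.017 2.519

initial: κ=0.3954, φ=356.33°, ℓ=1.1514
cmd 1: set φ=253.82° → (κ,φ,ℓ)=(0.3954,253.82°,1.1514) → tip=(-0.0718,-0.2474,1.1120)
cmd 2: set ℓ=3.7429 → (κ,φ,ℓ)=(0.3954,253.82°,3.7429) → tip=(-0.6408,-2.2085,2.5187)
cmd 3: set φ=26.25° → (κ,φ,ℓ)=(0.3954,26.25°,3.7429) → tip=(2.0625,1.0171,2.5187)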